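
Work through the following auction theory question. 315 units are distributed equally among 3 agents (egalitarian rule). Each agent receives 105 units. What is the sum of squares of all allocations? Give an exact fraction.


Step 1: Each agent's share = 315/3 = 105
Step 2: Square of each share = (105)^2 = 11025
Step 3: Sum of squares = 3 * 11025 = 33075

33075


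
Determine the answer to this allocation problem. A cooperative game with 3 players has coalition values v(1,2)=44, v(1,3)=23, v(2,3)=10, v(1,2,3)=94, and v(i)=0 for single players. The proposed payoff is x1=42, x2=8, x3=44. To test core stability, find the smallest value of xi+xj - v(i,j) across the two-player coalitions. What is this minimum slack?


Step 1: Slack for coalition (1,2): x1+x2 - v12 = 50 - 44 = 6
Step 2: Slack for coalition (1,3): x1+x3 - v13 = 86 - 23 = 63
Step 3: Slack for coalition (2,3): x2+x3 - v23 = 52 - 10 = 42
Step 4: Minimum slack = min(6, 63, 42) = 6, attained by (1,2); no pair can gain by deviating, so the allocation is in the core

6


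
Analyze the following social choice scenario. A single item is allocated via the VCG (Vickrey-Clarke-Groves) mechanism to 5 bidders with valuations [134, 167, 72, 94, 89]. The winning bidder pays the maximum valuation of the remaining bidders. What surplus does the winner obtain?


Step 1: The winner is the agent with the highest value: agent 1 with value 167
Step 2: Values of other agents: [134, 72, 94, 89]
Step 3: VCG payment = max of others' values = 134
Step 4: Surplus = 167 - 134 = 33

33


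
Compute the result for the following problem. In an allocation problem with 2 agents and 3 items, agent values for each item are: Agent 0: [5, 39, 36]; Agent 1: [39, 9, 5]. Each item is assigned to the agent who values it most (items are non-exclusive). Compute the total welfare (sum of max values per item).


Step 1: For each item, find the maximum value among all agents.
Step 2: Item 0 -> Agent 1 (value 39)
Step 3: Item 1 -> Agent 0 (value 39)
Step 4: Item 2 -> Agent 0 (value 36)
Step 5: Total welfare = 39 + 39 + 36 = 114

114


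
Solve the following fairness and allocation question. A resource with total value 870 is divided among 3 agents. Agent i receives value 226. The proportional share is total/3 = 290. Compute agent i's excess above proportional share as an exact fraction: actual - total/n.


Step 1: Proportional share = 870/3 = 290
Step 2: Agent's actual allocation = 226
Step 3: Excess = 226 - 290 = -64

-64


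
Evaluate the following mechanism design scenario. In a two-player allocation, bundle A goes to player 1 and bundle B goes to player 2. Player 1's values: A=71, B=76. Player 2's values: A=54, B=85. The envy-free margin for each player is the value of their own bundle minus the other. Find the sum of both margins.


Step 1: Player 1's margin = v1(A) - v1(B) = 71 - 76 = -5
Step 2: Player 2's margin = v2(B) - v2(A) = 85 - 54 = 31
Step 3: Total margin = -5 + 31 = 26

26


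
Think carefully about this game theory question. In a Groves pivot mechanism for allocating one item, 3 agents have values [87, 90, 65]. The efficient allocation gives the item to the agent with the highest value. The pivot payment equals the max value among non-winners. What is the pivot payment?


Step 1: The efficient winner is agent 1 with value 90
Step 2: Other agents' values: [87, 65]
Step 3: Pivot payment = max(others) = 87
Step 4: The winner pays 87

87


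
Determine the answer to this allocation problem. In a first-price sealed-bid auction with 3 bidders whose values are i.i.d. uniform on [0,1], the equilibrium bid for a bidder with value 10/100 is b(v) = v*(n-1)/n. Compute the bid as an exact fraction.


Step 1: The symmetric BNE bidding function is b(v) = v * (n-1) / n
Step 2: Substitute v = 1/10 and n = 3
Step 3: b = 1/10 * 2/3
Step 4: b = 1/15

1/15


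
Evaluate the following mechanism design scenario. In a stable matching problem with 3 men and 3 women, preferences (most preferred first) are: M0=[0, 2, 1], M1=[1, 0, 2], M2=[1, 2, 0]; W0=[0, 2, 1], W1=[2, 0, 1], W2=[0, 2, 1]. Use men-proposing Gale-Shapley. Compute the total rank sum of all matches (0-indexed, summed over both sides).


Step 1: Run Gale-Shapley (men propose, women hold best offer):
  M0 proposes to W0; she accepts
  M1 proposes to W1; she accepts
  M2 proposes to W1; she switches from M1
  M1 proposes to W0; rejected
  M1 proposes to W2; she accepts
Step 2: Final matching: W0-M0, W1-M2, W2-M1
Step 3: 0-indexed ranks (man's rank of his match, then woman's): 0 + 0 + 0 + 0 + 2 + 2
Step 4: Total rank sum = 4

4


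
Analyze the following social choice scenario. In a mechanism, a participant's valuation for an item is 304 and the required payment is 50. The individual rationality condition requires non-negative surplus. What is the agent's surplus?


Step 1: Surplus = value - payment = 304 - 50 = 254
Step 2: IR is satisfied (surplus >= 0)

254


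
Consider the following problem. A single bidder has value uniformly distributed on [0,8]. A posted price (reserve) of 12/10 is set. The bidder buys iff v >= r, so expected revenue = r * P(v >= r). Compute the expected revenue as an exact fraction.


Step 1: Posted price r = 6/5, value support [0,8]
Step 2: P(v >= r) = (8 - 6/5)/8 = 17/20
Step 3: Expected revenue = r * P(v >= r) = 6/5 * 17/20
Step 4: Revenue = 51/50

51/50


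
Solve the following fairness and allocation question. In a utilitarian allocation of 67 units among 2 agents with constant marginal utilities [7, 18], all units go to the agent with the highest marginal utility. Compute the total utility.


Step 1: The marginal utilities are [7, 18]
Step 2: The highest marginal utility is 18
Step 3: All 67 units go to that agent
Step 4: Total utility = 18 * 67 = 1206

1206


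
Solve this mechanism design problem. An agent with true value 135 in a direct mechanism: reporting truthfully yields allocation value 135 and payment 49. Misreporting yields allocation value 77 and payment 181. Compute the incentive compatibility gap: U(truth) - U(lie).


Step 1: U(truth) = value - payment = 135 - 49 = 86
Step 2: U(lie) = allocation - payment = 77 - 181 = -104
Step 3: IC gap = 86 - (-104) = 190

190


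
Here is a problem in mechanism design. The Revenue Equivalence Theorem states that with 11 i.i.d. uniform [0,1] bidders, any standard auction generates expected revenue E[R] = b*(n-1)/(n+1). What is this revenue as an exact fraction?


Step 1: By Revenue Equivalence, expected revenue = b*(n-1)/(n+1)
Step 2: Substituting n = 11, b = 1
Step 3: Revenue = 1*(11-1)/(11+1) = 1*10/12
Step 4: Revenue = 10/12 = 5/6

5/6


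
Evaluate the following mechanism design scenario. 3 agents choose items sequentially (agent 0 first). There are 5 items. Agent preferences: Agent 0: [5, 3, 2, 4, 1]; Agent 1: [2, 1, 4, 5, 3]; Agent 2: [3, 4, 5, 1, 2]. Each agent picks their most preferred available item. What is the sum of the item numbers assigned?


Step 1: Agent 0 picks item 5
Step 2: Agent 1 picks item 2
Step 3: Agent 2 picks item 3
Step 4: Sum = 5 + 2 + 3 = 10

10


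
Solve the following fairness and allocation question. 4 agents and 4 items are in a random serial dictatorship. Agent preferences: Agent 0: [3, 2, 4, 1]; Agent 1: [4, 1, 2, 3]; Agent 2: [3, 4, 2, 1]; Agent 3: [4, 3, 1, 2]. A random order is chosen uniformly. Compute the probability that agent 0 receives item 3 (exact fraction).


Step 1: Agent 0 wants item 3
Step 2: There are 24 possible orderings of agents
Step 3: In 11 orderings, agent 0 gets item 3
Step 4: Probability = 11/24

11/24


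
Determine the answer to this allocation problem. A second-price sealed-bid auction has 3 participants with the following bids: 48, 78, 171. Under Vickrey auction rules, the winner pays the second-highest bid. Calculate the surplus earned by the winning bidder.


Step 1: Sort bids in descending order: 171, 78, 48
Step 2: The winning bid is the highest: 171
Step 3: The payment equals the second-highest bid: 78
Step 4: Surplus = winner's bid - payment = 171 - 78 = 93

93


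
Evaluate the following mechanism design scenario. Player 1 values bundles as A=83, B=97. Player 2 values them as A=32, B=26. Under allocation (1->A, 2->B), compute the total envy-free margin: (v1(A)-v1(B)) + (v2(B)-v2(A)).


Step 1: Player 1's margin = v1(A) - v1(B) = 83 - 97 = -14
Step 2: Player 2's margin = v2(B) - v2(A) = 26 - 32 = -6
Step 3: Total margin = -14 + -6 = -20

-20


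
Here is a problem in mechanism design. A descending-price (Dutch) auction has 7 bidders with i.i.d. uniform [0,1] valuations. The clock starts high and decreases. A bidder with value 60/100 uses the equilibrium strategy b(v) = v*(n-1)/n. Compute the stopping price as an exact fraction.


Step 1: Dutch auctions are strategically equivalent to first-price auctions
Step 2: The equilibrium bid is b(v) = v*(n-1)/n
Step 3: b = 3/5 * 6/7
Step 4: b = 18/35

18/35


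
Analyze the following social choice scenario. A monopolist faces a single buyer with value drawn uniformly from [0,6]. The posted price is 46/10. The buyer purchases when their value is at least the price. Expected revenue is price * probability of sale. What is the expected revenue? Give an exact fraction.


Step 1: Posted price r = 23/5, value support [0,6]
Step 2: P(v >= r) = (6 - 23/5)/6 = 7/30
Step 3: Expected revenue = r * P(v >= r) = 23/5 * 7/30
Step 4: Revenue = 161/150

161/150


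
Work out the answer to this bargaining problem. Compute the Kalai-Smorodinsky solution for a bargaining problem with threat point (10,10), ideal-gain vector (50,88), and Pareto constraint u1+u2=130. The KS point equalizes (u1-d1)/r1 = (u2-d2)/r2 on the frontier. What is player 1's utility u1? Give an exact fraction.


Step 1: At the KS point, (u1-d1)/r1 = (u2-d2)/r2 = t and u1+u2 = 130
Step 2: u1 = d1 + r1*t and u2 = d2 + r2*t, so (d1 + r1*t) + (d2 + r2*t) = 130
Step 3: t = (130 - 10 - 10)/(50 + 88) = 110/138 = 55/69
Step 4: u1 = d1 + r1*t = 10 + 50 * 55/69 = 3440/69
Step 5: (Check: u2 = d2 + r2*t = 5530/69; u1+u2 = 3440/69 + 5530/69 = 130, on the frontier.)

3440/69


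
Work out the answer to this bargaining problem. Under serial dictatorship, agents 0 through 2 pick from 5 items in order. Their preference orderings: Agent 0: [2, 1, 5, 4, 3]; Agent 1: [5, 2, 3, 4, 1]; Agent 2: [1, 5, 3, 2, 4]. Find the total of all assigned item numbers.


Step 1: Agent 0 picks item 2
Step 2: Agent 1 picks item 5
Step 3: Agent 2 picks item 1
Step 4: Sum = 2 + 5 + 1 = 8

8


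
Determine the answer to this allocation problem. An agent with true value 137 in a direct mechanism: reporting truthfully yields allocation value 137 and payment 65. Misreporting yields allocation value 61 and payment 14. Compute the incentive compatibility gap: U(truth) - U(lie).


Step 1: U(truth) = value - payment = 137 - 65 = 72
Step 2: U(lie) = allocation - payment = 61 - 14 = 47
Step 3: IC gap = 72 - 47 = 25

25


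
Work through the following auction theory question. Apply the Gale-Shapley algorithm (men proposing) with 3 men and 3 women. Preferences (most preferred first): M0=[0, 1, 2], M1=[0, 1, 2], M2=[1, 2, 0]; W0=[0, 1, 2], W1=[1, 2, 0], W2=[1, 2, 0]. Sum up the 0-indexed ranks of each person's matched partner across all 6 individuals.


Step 1: Run Gale-Shapley (men propose, women hold best offer):
  M0 proposes to W0; she accepts
  M1 proposes to W0; rejected
  M1 proposes to W1; she accepts
  M2 proposes to W1; rejected
  M2 proposes to W2; she accepts
Step 2: Final matching: W0-M0, W1-M1, W2-M2
Step 3: 0-indexed ranks (man's rank of his match, then woman's): 0 + 0 + 1 + 0 + 1 + 1
Step 4: Total rank sum = 3

3


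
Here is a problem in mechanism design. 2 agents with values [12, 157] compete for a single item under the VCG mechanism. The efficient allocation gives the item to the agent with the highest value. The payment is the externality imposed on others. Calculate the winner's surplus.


Step 1: The winner is the agent with the highest value: agent 1 with value 157
Step 2: Values of other agents: [12]
Step 3: VCG payment = max of others' values = 12
Step 4: Surplus = 157 - 12 = 145

145


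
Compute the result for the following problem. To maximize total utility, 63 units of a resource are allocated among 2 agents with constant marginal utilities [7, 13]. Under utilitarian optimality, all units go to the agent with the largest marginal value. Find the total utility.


Step 1: The marginal utilities are [7, 13]
Step 2: The highest marginal utility is 13
Step 3: All 63 units go to that agent
Step 4: Total utility = 13 * 63 = 819

819


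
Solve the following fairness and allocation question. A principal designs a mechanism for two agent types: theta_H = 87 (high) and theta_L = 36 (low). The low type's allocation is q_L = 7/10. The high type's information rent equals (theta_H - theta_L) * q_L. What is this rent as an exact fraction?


Step 1: theta_H - theta_L = 87 - 36 = 51
Step 2: Information rent = (theta_H - theta_L) * q_L
Step 3: = 51 * 7/10
Step 4: = 357/10

357/10


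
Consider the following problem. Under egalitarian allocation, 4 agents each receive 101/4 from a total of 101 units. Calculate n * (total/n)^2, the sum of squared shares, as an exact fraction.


Step 1: Each agent's share = 101/4
Step 2: Square of each share = (101/4)^2 = 10201/16
Step 3: Sum of squares = 4 * 10201/16 = 10201/4

10201/4


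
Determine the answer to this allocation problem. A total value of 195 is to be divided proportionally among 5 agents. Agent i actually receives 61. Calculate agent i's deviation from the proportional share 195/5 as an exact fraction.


Step 1: Proportional share = 195/5 = 39
Step 2: Agent's actual allocation = 61
Step 3: Excess = 61 - 39 = 22

22


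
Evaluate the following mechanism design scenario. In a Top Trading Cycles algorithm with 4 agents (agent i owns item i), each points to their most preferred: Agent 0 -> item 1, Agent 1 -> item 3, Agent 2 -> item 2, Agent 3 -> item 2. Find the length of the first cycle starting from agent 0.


Step 1: Trace the pointer graph from agent 0: 0 -> 1 -> 3 -> 2 -> 2
Step 2: A cycle is detected when we revisit agent 2
Step 3: The cycle is: 2 -> 2
Step 4: Cycle length = 1

1


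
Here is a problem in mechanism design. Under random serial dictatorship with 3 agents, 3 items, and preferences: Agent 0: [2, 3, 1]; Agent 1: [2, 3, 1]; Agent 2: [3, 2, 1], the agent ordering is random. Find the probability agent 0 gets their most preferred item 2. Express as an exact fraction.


Step 1: Agent 0 wants item 2
Step 2: There are 6 possible orderings of agents
Step 3: In 3 orderings, agent 0 gets item 2
Step 4: Probability = 3/6 = 1/2

1/2


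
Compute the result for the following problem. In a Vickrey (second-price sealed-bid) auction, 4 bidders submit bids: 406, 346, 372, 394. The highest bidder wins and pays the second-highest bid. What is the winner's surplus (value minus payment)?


Step 1: Sort bids in descending order: 406, 394, 372, 346
Step 2: The winning bid is the highest: 406
Step 3: The payment equals the second-highest bid: 394
Step 4: Surplus = winner's bid - payment = 406 - 394 = 12

12


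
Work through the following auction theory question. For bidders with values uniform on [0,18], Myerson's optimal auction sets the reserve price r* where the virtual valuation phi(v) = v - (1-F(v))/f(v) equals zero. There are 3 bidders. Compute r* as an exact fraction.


Step 1: For U[0,18], F(v) = v/18 and f(v) = 1/18
Step 2: phi(v) = v - (1 - v/18)/(1/18) = v - (18 - v) = 2v - 18
Step 3: Set phi(r*) = 0: 2r* - 18 = 0
Step 4: r* = 18/2 = 9 (the number of bidders n = 3 does not enter)

9


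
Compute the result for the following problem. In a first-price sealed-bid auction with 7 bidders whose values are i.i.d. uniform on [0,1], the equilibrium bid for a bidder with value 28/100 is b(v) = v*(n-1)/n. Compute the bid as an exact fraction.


Step 1: The symmetric BNE bidding function is b(v) = v * (n-1) / n
Step 2: Substitute v = 7/25 and n = 7
Step 3: b = 7/25 * 6/7
Step 4: b = 6/25

6/25


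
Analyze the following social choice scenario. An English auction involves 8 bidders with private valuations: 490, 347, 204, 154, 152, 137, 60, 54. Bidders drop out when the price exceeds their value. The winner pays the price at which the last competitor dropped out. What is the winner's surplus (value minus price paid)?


Step 1: Identify the highest value: 490
Step 2: Identify the second-highest value: 347
Step 3: The final price = second-highest value = 347
Step 4: Surplus = 490 - 347 = 143

143


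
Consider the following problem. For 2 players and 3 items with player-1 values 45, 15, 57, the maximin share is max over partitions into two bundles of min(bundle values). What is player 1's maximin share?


Step 1: Item values = 45, 15, 57
Step 2: Enumerate all 2-bundle partitions and take the smaller bundle:
  Partition 1: {45} vs {15,57} -> bundles 45, 72; min = 45
  Partition 2: {15} vs {45,57} -> bundles 15, 102; min = 15
  Partition 3: {57} vs {45,15} -> bundles 57, 60; min = 57
Step 3: MMS = max(45, 15, 57) = 57

57


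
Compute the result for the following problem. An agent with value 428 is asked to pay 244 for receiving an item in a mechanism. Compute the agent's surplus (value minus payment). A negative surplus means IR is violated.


Step 1: Surplus = value - payment = 428 - 244 = 184
Step 2: IR is satisfied (surplus >= 0)

184


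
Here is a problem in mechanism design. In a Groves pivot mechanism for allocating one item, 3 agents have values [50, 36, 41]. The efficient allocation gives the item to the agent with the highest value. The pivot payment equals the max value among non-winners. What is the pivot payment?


Step 1: The efficient winner is agent 0 with value 50
Step 2: Other agents' values: [36, 41]
Step 3: Pivot payment = max(others) = 41
Step 4: The winner pays 41

41


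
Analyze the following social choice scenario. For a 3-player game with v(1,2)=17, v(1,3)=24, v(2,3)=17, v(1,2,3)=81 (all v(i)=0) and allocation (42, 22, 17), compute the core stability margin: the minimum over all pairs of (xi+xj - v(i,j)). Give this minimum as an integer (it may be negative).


Step 1: Slack for coalition (1,2): x1+x2 - v12 = 64 - 17 = 47
Step 2: Slack for coalition (1,3): x1+x3 - v13 = 59 - 24 = 35
Step 3: Slack for coalition (2,3): x2+x3 - v23 = 39 - 17 = 22
Step 4: Minimum slack = min(47, 35, 22) = 22, attained by (2,3); no pair can gain by deviating, so the allocation is in the core

22


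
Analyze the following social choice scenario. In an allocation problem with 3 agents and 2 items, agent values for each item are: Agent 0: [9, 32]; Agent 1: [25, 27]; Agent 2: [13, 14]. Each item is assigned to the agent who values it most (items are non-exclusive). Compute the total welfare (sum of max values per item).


Step 1: For each item, find the maximum value among all agents.
Step 2: Item 0 -> Agent 1 (value 25)
Step 3: Item 1 -> Agent 0 (value 32)
Step 4: Total welfare = 25 + 32 = 57

57


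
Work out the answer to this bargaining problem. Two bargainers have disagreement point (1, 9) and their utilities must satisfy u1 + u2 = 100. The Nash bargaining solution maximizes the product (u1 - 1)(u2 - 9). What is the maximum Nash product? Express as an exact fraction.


Step 1: The Nash solution splits surplus symmetrically above the disagreement point
Step 2: u1 = (total + d1 - d2)/2 = (100 + 1 - 9)/2 = 46
Step 3: u2 = (total - d1 + d2)/2 = (100 - 1 + 9)/2 = 54
Step 4: Nash product = (46 - 1) * (54 - 9)
Step 5: = 45 * 45 = 2025

2025


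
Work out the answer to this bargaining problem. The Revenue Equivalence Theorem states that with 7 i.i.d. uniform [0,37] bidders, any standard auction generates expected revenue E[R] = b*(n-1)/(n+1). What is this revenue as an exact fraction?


Step 1: By Revenue Equivalence, expected revenue = b*(n-1)/(n+1)
Step 2: Substituting n = 7, b = 37
Step 3: Revenue = 37*(7-1)/(7+1) = 37*6/8
Step 4: Revenue = 222/8 = 111/4

111/4


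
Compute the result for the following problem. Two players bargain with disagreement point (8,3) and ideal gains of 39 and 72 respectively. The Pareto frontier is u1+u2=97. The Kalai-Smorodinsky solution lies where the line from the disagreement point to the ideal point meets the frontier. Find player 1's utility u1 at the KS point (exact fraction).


Step 1: At the KS point, (u1-d1)/r1 = (u2-d2)/r2 = t and u1+u2 = 97
Step 2: u1 = d1 + r1*t and u2 = d2 + r2*t, so (d1 + r1*t) + (d2 + r2*t) = 97
Step 3: t = (97 - 8 - 3)/(39 + 72) = 86/111
Step 4: u1 = d1 + r1*t = 8 + 39 * 86/111 = 1414/37
Step 5: (Check: u2 = d2 + r2*t = 2175/37; u1+u2 = 1414/37 + 2175/37 = 97, on the frontier.)

1414/37


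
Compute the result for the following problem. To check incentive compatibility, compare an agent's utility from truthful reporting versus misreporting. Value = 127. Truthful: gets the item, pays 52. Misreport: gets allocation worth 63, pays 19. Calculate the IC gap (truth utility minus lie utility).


Step 1: U(truth) = value - payment = 127 - 52 = 75
Step 2: U(lie) = allocation - payment = 63 - 19 = 44
Step 3: IC gap = 75 - 44 = 31

31


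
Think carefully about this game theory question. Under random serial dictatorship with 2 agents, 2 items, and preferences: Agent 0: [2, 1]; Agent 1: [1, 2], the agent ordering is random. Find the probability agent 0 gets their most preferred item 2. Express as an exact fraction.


Step 1: Agent 0 wants item 2
Step 2: There are 2 possible orderings of agents
Step 3: In 2 orderings, agent 0 gets item 2
Step 4: Probability = 2/2 = 1

1


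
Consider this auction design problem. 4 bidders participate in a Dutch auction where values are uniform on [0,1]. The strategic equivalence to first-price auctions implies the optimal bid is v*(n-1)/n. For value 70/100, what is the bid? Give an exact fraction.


Step 1: Dutch auctions are strategically equivalent to first-price auctions
Step 2: The equilibrium bid is b(v) = v*(n-1)/n
Step 3: b = 7/10 * 3/4
Step 4: b = 21/40

21/40


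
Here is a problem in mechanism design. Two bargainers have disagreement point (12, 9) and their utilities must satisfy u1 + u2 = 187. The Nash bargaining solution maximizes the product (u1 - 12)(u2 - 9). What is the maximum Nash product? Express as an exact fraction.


Step 1: The Nash solution splits surplus symmetrically above the disagreement point
Step 2: u1 = (total + d1 - d2)/2 = (187 + 12 - 9)/2 = 95
Step 3: u2 = (total - d1 + d2)/2 = (187 - 12 + 9)/2 = 92
Step 4: Nash product = (95 - 12) * (92 - 9)
Step 5: = 83 * 83 = 6889

6889


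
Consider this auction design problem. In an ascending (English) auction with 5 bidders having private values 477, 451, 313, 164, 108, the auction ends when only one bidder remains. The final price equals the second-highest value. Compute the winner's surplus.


Step 1: Identify the highest value: 477
Step 2: Identify the second-highest value: 451
Step 3: The final price = second-highest value = 451
Step 4: Surplus = 477 - 451 = 26

26


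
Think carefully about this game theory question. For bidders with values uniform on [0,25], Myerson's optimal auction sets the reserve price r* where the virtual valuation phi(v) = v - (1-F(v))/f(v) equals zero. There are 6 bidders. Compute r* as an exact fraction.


Step 1: For U[0,25], F(v) = v/25 and f(v) = 1/25
Step 2: phi(v) = v - (1 - v/25)/(1/25) = v - (25 - v) = 2v - 25
Step 3: Set phi(r*) = 0: 2r* - 25 = 0
Step 4: r* = 25/2 (the number of bidders n = 6 does not enter)

25/2


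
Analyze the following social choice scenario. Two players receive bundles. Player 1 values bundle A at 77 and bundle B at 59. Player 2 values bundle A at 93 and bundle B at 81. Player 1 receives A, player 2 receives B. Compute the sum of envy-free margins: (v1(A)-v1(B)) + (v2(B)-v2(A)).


Step 1: Player 1's margin = v1(A) - v1(B) = 77 - 59 = 18
Step 2: Player 2's margin = v2(B) - v2(A) = 81 - 93 = -12
Step 3: Total margin = 18 + -12 = 6

6


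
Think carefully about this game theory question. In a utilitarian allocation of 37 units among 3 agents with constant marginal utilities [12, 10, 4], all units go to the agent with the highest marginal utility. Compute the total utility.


Step 1: The marginal utilities are [12, 10, 4]
Step 2: The highest marginal utility is 12
Step 3: All 37 units go to that agent
Step 4: Total utility = 12 * 37 = 444

444


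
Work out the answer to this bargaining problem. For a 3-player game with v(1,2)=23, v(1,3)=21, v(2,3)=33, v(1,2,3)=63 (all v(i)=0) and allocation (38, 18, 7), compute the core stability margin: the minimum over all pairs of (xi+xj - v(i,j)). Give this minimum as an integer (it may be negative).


Step 1: Slack for coalition (1,2): x1+x2 - v12 = 56 - 23 = 33
Step 2: Slack for coalition (1,3): x1+x3 - v13 = 45 - 21 = 24
Step 3: Slack for coalition (2,3): x2+x3 - v23 = 25 - 33 = -8
Step 4: Minimum slack = min(33, 24, -8) = -8, attained by (2,3); coalition (2,3) can block (slack < 0), so the allocation is not in the core

-8


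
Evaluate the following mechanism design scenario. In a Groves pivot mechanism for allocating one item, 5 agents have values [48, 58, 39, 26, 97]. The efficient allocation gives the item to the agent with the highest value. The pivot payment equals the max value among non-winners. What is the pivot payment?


Step 1: The efficient winner is agent 4 with value 97
Step 2: Other agents' values: [48, 58, 39, 26]
Step 3: Pivot payment = max(others) = 58
Step 4: The winner pays 58

58


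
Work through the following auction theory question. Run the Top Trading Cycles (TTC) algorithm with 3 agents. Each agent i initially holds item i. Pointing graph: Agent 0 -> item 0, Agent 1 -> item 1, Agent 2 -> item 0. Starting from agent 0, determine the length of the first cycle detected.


Step 1: Trace the pointer graph from agent 0: 0 -> 0
Step 2: A cycle is detected when we revisit agent 0
Step 3: The cycle is: 0 -> 0
Step 4: Cycle length = 1

1


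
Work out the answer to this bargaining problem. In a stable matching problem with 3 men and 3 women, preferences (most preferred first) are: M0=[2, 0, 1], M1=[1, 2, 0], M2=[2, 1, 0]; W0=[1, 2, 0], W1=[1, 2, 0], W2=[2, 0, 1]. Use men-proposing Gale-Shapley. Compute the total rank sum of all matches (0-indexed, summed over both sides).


Step 1: Run Gale-Shapley (men propose, women hold best offer):
  M0 proposes to W2; she accepts
  M1 proposes to W1; she accepts
  M2 proposes to W2; she switches from M0
  M0 proposes to W0; she accepts
Step 2: Final matching: W0-M0, W1-M1, W2-M2
Step 3: 0-indexed ranks (man's rank of his match, then woman's): 1 + 2 + 0 + 0 + 0 + 0
Step 4: Total rank sum = 3

3


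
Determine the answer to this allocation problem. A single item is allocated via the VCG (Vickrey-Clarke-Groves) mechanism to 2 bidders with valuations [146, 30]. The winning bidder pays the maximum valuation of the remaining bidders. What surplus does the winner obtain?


Step 1: The winner is the agent with the highest value: agent 0 with value 146
Step 2: Values of other agents: [30]
Step 3: VCG payment = max of others' values = 30
Step 4: Surplus = 146 - 30 = 116

116


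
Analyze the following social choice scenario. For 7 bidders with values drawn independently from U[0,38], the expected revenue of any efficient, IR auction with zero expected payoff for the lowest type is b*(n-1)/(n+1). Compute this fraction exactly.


Step 1: By Revenue Equivalence, expected revenue = b*(n-1)/(n+1)
Step 2: Substituting n = 7, b = 38
Step 3: Revenue = 38*(7-1)/(7+1) = 38*6/8
Step 4: Revenue = 228/8 = 57/2

57/2


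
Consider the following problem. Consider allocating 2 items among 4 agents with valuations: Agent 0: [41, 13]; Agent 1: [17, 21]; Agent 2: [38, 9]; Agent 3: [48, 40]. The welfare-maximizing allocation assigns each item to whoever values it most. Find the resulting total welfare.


Step 1: For each item, find the maximum value among all agents.
Step 2: Item 0 -> Agent 3 (value 48)
Step 3: Item 1 -> Agent 3 (value 40)
Step 4: Total welfare = 48 + 40 = 88

88


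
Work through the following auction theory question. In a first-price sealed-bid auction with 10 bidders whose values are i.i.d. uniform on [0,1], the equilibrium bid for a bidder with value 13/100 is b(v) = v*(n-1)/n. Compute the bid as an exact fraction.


Step 1: The symmetric BNE bidding function is b(v) = v * (n-1) / n
Step 2: Substitute v = 13/100 and n = 10
Step 3: b = 13/100 * 9/10
Step 4: b = 117/1000

117/1000


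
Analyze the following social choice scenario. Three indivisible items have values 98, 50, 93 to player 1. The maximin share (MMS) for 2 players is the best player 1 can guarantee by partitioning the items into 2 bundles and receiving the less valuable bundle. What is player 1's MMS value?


Step 1: Item values = 98, 50, 93
Step 2: Enumerate all 2-bundle partitions and take the smaller bundle:
  Partition 1: {98} vs {50,93} -> bundles 98, 143; min = 98
  Partition 2: {50} vs {98,93} -> bundles 50, 191; min = 50
  Partition 3: {93} vs {98,50} -> bundles 93, 148; min = 93
Step 3: MMS = max(98, 50, 93) = 98

98


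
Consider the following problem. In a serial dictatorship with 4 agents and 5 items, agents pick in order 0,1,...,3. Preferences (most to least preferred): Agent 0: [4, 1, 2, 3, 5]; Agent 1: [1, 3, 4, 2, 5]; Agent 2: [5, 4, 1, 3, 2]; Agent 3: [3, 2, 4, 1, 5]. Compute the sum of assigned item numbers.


Step 1: Agent 0 picks item 4
Step 2: Agent 1 picks item 1
Step 3: Agent 2 picks item 5
Step 4: Agent 3 picks item 3
Step 5: Sum = 4 + 1 + 5 + 3 = 13

13


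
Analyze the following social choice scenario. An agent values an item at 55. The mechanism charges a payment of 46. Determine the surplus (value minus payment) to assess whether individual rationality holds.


Step 1: Surplus = value - payment = 55 - 46 = 9
Step 2: IR is satisfied (surplus >= 0)

9


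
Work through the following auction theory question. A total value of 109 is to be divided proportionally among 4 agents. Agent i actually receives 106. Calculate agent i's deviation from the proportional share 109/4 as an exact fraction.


Step 1: Proportional share = 109/4
Step 2: Agent's actual allocation = 106
Step 3: Excess = 106 - 109/4 = 315/4

315/4


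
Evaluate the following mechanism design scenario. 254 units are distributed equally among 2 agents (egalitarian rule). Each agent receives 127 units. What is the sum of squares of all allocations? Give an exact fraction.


Step 1: Each agent's share = 254/2 = 127
Step 2: Square of each share = (127)^2 = 16129
Step 3: Sum of squares = 2 * 16129 = 32258

32258


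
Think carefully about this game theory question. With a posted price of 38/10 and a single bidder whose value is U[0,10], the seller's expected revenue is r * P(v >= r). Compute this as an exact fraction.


Step 1: Posted price r = 19/5, value support [0,10]
Step 2: P(v >= r) = (10 - 19/5)/10 = 31/50
Step 3: Expected revenue = r * P(v >= r) = 19/5 * 31/50
Step 4: Revenue = 589/250

589/250


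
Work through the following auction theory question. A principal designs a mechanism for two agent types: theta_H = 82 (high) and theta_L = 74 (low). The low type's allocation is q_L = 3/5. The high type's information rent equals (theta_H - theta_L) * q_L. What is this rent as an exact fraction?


Step 1: theta_H - theta_L = 82 - 74 = 8
Step 2: Information rent = (theta_H - theta_L) * q_L
Step 3: = 8 * 3/5
Step 4: = 24/5

24/5


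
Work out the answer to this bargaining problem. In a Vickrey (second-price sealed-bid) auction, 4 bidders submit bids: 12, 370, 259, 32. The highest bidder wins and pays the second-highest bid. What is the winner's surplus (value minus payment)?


Step 1: Sort bids in descending order: 370, 259, 32, 12
Step 2: The winning bid is the highest: 370
Step 3: The payment equals the second-highest bid: 259
Step 4: Surplus = winner's bid - payment = 370 - 259 = 111

111


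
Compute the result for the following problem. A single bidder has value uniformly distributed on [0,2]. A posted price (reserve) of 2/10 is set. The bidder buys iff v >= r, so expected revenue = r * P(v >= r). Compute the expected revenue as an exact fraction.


Step 1: Posted price r = 1/5, value support [0,2]
Step 2: P(v >= r) = (2 - 1/5)/2 = 9/10
Step 3: Expected revenue = r * P(v >= r) = 1/5 * 9/10
Step 4: Revenue = 9/50

9/50


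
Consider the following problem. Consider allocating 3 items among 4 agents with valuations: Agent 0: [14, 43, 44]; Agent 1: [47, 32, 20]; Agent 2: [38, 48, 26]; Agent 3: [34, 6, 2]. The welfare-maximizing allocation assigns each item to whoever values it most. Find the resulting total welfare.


Step 1: For each item, find the maximum value among all agents.
Step 2: Item 0 -> Agent 1 (value 47)
Step 3: Item 1 -> Agent 2 (value 48)
Step 4: Item 2 -> Agent 0 (value 44)
Step 5: Total welfare = 47 + 48 + 44 = 139

139


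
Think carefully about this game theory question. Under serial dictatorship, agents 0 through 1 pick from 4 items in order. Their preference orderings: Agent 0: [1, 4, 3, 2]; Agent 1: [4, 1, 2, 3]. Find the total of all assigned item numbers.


Step 1: Agent 0 picks item 1
Step 2: Agent 1 picks item 4
Step 3: Sum = 1 + 4 = 5

5


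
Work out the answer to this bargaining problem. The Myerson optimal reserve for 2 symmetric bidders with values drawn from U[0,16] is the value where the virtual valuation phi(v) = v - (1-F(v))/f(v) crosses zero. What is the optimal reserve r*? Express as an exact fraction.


Step 1: For U[0,16], F(v) = v/16 and f(v) = 1/16
Step 2: phi(v) = v - (1 - v/16)/(1/16) = v - (16 - v) = 2v - 16
Step 3: Set phi(r*) = 0: 2r* - 16 = 0
Step 4: r* = 16/2 = 8 (the number of bidders n = 2 does not enter)

8


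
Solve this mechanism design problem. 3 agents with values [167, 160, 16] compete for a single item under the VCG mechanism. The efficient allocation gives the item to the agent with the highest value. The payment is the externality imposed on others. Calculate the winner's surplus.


Step 1: The winner is the agent with the highest value: agent 0 with value 167
Step 2: Values of other agents: [160, 16]
Step 3: VCG payment = max of others' values = 160
Step 4: Surplus = 167 - 160 = 7

7


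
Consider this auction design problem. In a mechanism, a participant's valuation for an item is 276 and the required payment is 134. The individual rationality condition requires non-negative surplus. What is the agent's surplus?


Step 1: Surplus = value - payment = 276 - 134 = 142
Step 2: IR is satisfied (surplus >= 0)

142


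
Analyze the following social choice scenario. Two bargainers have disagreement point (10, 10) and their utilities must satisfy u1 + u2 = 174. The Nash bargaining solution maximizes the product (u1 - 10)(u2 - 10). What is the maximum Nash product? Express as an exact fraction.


Step 1: The Nash solution splits surplus symmetrically above the disagreement point
Step 2: u1 = (total + d1 - d2)/2 = (174 + 10 - 10)/2 = 87
Step 3: u2 = (total - d1 + d2)/2 = (174 - 10 + 10)/2 = 87
Step 4: Nash product = (87 - 10) * (87 - 10)
Step 5: = 77 * 77 = 5929

5929


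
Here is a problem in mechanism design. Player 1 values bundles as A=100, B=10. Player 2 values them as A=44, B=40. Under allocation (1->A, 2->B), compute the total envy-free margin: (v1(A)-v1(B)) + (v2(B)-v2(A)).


Step 1: Player 1's margin = v1(A) - v1(B) = 100 - 10 = 90
Step 2: Player 2's margin = v2(B) - v2(A) = 40 - 44 = -4
Step 3: Total margin = 90 + -4 = 86

86


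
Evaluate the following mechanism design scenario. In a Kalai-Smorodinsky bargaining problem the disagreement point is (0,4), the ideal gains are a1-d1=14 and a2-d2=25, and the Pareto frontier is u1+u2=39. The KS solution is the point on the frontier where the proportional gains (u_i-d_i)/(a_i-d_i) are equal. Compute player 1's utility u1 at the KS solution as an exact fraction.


Step 1: At the KS point, (u1-d1)/r1 = (u2-d2)/r2 = t and u1+u2 = 39
Step 2: u1 = d1 + r1*t and u2 = d2 + r2*t, so (d1 + r1*t) + (d2 + r2*t) = 39
Step 3: t = (39 - 0 - 4)/(14 + 25) = 35/39
Step 4: u1 = d1 + r1*t = 0 + 14 * 35/39 = 490/39
Step 5: (Check: u2 = d2 + r2*t = 1031/39; u1+u2 = 490/39 + 1031/39 = 39, on the frontier.)

490/39


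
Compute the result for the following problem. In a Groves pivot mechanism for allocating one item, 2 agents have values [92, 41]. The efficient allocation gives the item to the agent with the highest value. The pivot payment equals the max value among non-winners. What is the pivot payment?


Step 1: The efficient winner is agent 0 with value 92
Step 2: Other agents' values: [41]
Step 3: Pivot payment = max(others) = 41
Step 4: The winner pays 41

41


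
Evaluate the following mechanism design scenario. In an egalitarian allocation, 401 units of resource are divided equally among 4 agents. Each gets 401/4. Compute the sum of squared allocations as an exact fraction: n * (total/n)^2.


Step 1: Each agent's share = 401/4
Step 2: Square of each share = (401/4)^2 = 160801/16
Step 3: Sum of squares = 4 * 160801/16 = 160801/4

160801/4


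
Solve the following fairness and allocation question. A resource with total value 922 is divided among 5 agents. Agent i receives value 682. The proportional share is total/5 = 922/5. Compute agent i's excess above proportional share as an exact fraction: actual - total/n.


Step 1: Proportional share = 922/5
Step 2: Agent's actual allocation = 682
Step 3: Excess = 682 - 922/5 = 2488/5

2488/5


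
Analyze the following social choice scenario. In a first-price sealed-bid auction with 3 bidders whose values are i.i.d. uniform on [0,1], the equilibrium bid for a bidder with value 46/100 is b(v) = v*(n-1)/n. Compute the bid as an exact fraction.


Step 1: The symmetric BNE bidding function is b(v) = v * (n-1) / n
Step 2: Substitute v = 23/50 and n = 3
Step 3: b = 23/50 * 2/3
Step 4: b = 23/75

23/75


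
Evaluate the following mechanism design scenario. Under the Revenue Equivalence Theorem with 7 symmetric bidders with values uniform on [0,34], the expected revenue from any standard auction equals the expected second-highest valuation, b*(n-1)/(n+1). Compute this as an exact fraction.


Step 1: By Revenue Equivalence, expected revenue = b*(n-1)/(n+1)
Step 2: Substituting n = 7, b = 34
Step 3: Revenue = 34*(7-1)/(7+1) = 34*6/8
Step 4: Revenue = 204/8 = 51/2

51/2


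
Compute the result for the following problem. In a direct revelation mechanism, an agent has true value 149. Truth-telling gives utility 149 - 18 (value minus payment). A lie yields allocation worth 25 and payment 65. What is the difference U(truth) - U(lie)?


Step 1: U(truth) = value - payment = 149 - 18 = 131
Step 2: U(lie) = allocation - payment = 25 - 65 = -40
Step 3: IC gap = 131 - (-40) = 171

171


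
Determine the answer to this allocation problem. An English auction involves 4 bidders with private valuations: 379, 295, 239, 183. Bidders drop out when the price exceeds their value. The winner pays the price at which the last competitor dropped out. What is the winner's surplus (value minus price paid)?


Step 1: Identify the highest value: 379
Step 2: Identify the second-highest value: 295
Step 3: The final price = second-highest value = 295
Step 4: Surplus = 379 - 295 = 84

84


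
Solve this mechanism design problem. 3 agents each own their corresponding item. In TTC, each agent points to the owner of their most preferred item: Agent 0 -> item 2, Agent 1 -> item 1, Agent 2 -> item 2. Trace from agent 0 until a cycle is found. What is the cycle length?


Step 1: Trace the pointer graph from agent 0: 0 -> 2 -> 2
Step 2: A cycle is detected when we revisit agent 2
Step 3: The cycle is: 2 -> 2
Step 4: Cycle length = 1

1


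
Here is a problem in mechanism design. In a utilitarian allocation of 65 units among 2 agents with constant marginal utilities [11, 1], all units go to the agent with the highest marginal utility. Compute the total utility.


Step 1: The marginal utilities are [11, 1]
Step 2: The highest marginal utility is 11
Step 3: All 65 units go to that agent
Step 4: Total utility = 11 * 65 = 715

715
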